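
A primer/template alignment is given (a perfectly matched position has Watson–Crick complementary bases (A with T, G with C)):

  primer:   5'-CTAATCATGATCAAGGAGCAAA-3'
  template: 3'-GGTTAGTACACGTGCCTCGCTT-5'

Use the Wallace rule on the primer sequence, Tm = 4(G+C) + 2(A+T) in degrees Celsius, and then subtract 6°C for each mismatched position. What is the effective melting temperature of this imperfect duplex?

Primer base counts: A=10, T=4, G=4, C=4 → A+T=14, G+C=8
Perfect-match Tm = 2(14) + 4(8) = 28 + 32 = 60°C
Mismatches (positions where the bases are not complementary): 5 (at positions 2, 10, 11, 14, 20)
Effective Tm = 60 − 5×6 = 60 − 30 = 30°C

30°C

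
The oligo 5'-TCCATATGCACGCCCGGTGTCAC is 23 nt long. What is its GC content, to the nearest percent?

61%

Scanning the sequence gives T=5, A=4, G=5, C=9.
G+C = 5 + 9 = 14 out of 23 bases
%GC = 14/23 × 100 = 60.87% ≈ 61%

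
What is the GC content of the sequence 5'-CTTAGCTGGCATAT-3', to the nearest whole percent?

43%

Base counts: G=3, T=5, A=3, C=3
G+C = 3 + 3 = 6 out of 14 bases
%GC = 6/14 × 100 = 42.86% ≈ 43%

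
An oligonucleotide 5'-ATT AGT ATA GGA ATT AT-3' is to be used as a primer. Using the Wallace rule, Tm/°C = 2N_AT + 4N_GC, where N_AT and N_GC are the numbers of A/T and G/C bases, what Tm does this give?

40°C

Base counts: G=3, A=7, T=7, C=0
So N_AT = 14 and N_GC = 3.
Tm = 2(14) + 4(3) = 28 + 12 = 40°C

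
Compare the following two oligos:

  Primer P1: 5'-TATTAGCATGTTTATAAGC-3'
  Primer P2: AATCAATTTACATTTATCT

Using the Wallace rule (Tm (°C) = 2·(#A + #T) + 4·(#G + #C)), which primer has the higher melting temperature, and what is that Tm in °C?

Primer P1: A+T=14, G+C=5 → Tm = 2(14)+4(5) = 48°C
Primer P2: A+T=16, G+C=3 → Tm = 2(16)+4(3) = 44°C
48°C vs 44°C → primer P1 is higher.

Primer P1, 48°C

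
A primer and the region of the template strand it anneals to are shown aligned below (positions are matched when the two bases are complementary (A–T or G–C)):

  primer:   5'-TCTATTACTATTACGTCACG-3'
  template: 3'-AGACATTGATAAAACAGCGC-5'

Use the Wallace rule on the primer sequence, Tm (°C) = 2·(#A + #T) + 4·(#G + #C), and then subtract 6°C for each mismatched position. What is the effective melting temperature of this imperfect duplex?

Primer base counts: A=5, T=8, G=2, C=5 → A+T=13, G+C=7
Perfect-match Tm = 2(13) + 4(7) = 26 + 28 = 54°C
Mismatches (positions where the bases are not complementary): 5 (at positions 4, 6, 13, 14, 18)
Effective Tm = 54 − 5×6 = 54 − 30 = 24°C

24°C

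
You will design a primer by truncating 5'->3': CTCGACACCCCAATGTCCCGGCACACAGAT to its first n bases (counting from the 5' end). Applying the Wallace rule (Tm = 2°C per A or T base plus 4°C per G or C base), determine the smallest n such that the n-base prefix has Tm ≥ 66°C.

n = 20

First 19 bases: CTCGACACCCCAATGTCCC → Tm = 62°C (< 66°C)
First 20 bases: CTCGACACCCCAATGTCCCG → Tm = 66°C (≥ 66°C)
Since every base adds ≥2°C, Tm only increases with n, so the threshold is first crossed at n = 20.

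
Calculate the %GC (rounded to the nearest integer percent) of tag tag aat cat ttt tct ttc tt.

22%

Scanning the sequence gives G=2, T=13, C=3, A=5.
G+C = 2 + 3 = 5 out of 23 bases
%GC = 5/23 × 100 = 21.74% ≈ 22%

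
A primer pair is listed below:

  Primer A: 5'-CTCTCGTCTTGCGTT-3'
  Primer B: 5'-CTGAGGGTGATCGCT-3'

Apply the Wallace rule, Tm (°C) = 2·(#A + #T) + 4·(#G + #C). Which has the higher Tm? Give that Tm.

Primer A: A+T=7, G+C=8 → Tm = 2(7)+4(8) = 46°C
Primer B: A+T=6, G+C=9 → Tm = 2(6)+4(9) = 48°C
46°C vs 48°C → primer B is higher.

Primer B, 48°C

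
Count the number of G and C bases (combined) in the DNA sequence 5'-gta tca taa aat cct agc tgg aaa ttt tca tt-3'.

9

C=5, A=11, G=4, T=12
G+C = 4 + 5 = 9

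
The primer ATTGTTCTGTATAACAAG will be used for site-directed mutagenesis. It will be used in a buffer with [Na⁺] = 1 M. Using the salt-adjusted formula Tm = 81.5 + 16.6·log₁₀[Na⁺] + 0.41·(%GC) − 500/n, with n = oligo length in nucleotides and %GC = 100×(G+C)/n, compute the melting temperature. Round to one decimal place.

Length n = 18. Scanning the sequence gives G=3, A=6, C=2, T=7.
G+C = 5, so %GC = 5/18 × 100 = 27.778%
Salt term: 16.6 × (0) = 0
GC term: 0.41 × 27.778 = 11.389; length term: −500/18 = −27.778
Tm = 81.5 + (0) + 11.389 − 27.778 = 65.111 → 65.1°C

65.1°C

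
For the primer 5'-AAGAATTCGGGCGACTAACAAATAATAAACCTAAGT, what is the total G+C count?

A=17, C=6, G=6, T=7
Total G or C: 6 + 6 = 12

12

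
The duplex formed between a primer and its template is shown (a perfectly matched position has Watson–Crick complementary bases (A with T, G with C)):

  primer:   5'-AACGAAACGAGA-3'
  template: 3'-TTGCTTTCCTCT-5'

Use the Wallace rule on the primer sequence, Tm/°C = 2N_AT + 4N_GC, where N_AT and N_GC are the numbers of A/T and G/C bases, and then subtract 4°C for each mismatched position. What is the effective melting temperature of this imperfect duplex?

30°C

Primer base counts: A=7, T=0, G=3, C=2 → A+T=7, G+C=5
Perfect-match Tm = 2(7) + 4(5) = 14 + 20 = 34°C
Mismatches (positions where the bases are not complementary): 1 (at position 8)
Effective Tm = 34 − 1×4 = 34 − 4 = 30°C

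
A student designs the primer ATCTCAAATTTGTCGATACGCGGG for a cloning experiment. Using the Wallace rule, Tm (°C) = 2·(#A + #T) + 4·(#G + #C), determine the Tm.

Counting bases: T=7, C=5, A=6, G=6
So N_AT = 13 and N_GC = 11.
Tm = 2(13) + 4(11) = 26 + 44 = 70°C

70°C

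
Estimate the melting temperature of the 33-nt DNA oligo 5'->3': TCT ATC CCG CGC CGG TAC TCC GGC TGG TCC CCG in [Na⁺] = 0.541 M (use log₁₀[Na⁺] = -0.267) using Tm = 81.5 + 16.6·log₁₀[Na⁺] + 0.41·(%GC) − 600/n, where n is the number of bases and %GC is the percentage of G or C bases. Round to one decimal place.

88.7°C

Length n = 33. Scanning the sequence gives G=9, T=7, C=15, A=2.
G+C = 24, so %GC = 24/33 × 100 = 72.727%
Salt term: 16.6 × (-0.267) = -4.432
GC term: 0.41 × 72.727 = 29.818; length term: −600/33 = −18.182
Tm = 81.5 + (-4.432) + 29.818 − 18.182 = 88.704 → 88.7°C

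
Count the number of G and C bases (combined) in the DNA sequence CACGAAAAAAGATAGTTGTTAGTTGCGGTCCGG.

15

Counting bases: G=10, T=8, C=5, A=10
G+C = 10 + 5 = 15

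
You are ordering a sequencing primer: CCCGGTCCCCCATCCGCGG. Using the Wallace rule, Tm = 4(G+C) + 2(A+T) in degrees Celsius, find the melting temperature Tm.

Counting bases: G=5, C=11, T=2, A=1
A+T = 3, G+C = 16
Tm = 2×3 + 4×16 = 70°C

70°C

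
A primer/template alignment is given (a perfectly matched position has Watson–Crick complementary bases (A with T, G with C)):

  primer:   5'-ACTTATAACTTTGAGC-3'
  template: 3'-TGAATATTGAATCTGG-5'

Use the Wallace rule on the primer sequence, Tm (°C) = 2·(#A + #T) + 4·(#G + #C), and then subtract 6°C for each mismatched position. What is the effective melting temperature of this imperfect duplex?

Primer base counts: A=5, T=6, G=2, C=3 → A+T=11, G+C=5
Perfect-match Tm = 2(11) + 4(5) = 22 + 20 = 42°C
Mismatches (positions where the bases are not complementary): 2 (at positions 12, 15)
Effective Tm = 42 − 2×6 = 42 − 12 = 30°C

30°C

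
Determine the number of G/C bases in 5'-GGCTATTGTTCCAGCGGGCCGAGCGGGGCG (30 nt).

C=8, T=5, G=14, A=3
Total G or C: 14 + 8 = 22

22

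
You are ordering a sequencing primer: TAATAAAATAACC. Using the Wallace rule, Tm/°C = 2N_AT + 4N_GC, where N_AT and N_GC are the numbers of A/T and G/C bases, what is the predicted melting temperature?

Base counts: G=0, C=2, A=8, T=3
AT pairs contribute 11, GC pairs contribute 2.
Tm = 2(11) + 4(2) = 22 + 8 = 30°C

30°C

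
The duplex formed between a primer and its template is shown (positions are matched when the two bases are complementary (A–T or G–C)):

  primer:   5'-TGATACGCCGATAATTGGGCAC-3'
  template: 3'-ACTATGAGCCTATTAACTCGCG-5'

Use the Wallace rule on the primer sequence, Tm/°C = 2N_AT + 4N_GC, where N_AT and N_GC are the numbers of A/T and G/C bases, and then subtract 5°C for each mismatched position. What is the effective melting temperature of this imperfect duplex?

46°C

Primer base counts: A=6, T=5, G=6, C=5 → A+T=11, G+C=11
Perfect-match Tm = 2(11) + 4(11) = 22 + 44 = 66°C
Mismatches (positions where the bases are not complementary): 4 (at positions 7, 9, 18, 21)
Effective Tm = 66 − 4×5 = 66 − 20 = 46°C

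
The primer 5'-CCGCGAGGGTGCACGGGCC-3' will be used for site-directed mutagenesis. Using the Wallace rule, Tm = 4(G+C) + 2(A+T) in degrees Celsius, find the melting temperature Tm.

70°C

Base counts: A=2, C=7, G=9, T=1
So N_AT = 3 and N_GC = 16.
Tm = 2(3) + 4(16) = 6 + 64 = 70°C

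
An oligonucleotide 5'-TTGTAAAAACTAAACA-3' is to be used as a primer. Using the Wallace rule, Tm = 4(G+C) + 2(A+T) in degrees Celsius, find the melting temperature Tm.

38°C

G=1, T=4, C=2, A=9
A+T = 13, G+C = 3
Tm = 4·3 + 2·13 = 12 + 26 = 38°C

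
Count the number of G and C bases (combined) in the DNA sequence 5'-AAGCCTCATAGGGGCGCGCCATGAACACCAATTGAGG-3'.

Base counts: T=5, G=11, A=11, C=10
Total G or C: 11 + 10 = 21

21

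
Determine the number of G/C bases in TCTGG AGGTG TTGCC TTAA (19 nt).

9

Counting bases: G=6, A=3, T=7, C=3
G+C = 6 + 3 = 9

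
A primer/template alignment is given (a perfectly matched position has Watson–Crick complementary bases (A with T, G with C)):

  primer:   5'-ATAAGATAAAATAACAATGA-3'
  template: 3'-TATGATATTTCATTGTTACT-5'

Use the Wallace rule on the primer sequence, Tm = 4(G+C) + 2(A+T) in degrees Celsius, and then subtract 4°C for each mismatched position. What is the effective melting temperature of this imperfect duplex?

Primer base counts: A=13, T=4, G=2, C=1 → A+T=17, G+C=3
Perfect-match Tm = 2(17) + 4(3) = 34 + 12 = 46°C
Mismatches (positions where the bases are not complementary): 3 (at positions 4, 5, 11)
Effective Tm = 46 − 3×4 = 46 − 12 = 34°C

34°C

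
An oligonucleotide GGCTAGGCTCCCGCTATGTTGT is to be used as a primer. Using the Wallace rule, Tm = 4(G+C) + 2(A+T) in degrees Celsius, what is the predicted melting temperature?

Scanning the sequence gives G=7, T=7, A=2, C=6.
A+T = 9, G+C = 13
Tm = 2×9 + 4×13 = 70°C

70°C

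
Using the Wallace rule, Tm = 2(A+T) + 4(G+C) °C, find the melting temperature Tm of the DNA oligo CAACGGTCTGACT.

Base counts: C=4, A=3, G=3, T=3
A+T = 6, G+C = 7
Tm = 2(6) + 4(7) = 12 + 28 = 40°C

40°C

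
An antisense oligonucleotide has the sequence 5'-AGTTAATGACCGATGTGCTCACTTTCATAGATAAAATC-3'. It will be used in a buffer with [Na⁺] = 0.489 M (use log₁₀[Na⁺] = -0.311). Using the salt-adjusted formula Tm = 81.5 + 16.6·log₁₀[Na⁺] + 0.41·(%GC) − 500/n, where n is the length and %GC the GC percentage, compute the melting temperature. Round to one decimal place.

Length n = 38. Counting bases: C=7, G=6, T=12, A=13
G+C = 13, so %GC = 13/38 × 100 = 34.211%
Salt term: 16.6 × (-0.311) = -5.163
GC term: 0.41 × 34.211 = 14.027; length term: −500/38 = −13.158
Tm = 81.5 + (-5.163) + 14.027 − 13.158 = 77.206 → 77.2°C

77.2°C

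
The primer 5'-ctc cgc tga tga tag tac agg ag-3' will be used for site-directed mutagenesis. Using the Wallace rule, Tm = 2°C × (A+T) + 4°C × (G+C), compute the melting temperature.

70°C

Scanning the sequence gives T=5, A=6, C=5, G=7.
So N_AT = 11 and N_GC = 12.
Tm = 2×11 + 4×12 = 70°C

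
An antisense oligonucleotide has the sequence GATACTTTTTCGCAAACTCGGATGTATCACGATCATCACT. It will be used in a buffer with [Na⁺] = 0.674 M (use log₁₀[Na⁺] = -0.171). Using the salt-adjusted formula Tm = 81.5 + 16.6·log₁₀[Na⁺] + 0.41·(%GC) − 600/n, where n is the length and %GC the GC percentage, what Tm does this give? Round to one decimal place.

80.1°C

Length n = 40. Base counts: C=10, A=11, T=13, G=6
G+C = 16, so %GC = 16/40 × 100 = 40%
Salt term: 16.6 × (-0.171) = -2.839
GC term: 0.41 × 40 = 16.4; length term: −600/40 = −15
Tm = 81.5 + (-2.839) + 16.4 − 15 = 80.061 → 80.1°C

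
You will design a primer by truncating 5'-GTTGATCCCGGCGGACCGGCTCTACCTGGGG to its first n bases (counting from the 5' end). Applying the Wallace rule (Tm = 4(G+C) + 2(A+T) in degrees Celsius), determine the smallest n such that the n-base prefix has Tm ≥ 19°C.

n = 7

First 6 bases: GTTGAT → Tm = 16°C (< 19°C)
First 7 bases: GTTGATC → Tm = 20°C (≥ 19°C)
Since every base adds ≥2°C, Tm only increases with n, so the threshold is first crossed at n = 7.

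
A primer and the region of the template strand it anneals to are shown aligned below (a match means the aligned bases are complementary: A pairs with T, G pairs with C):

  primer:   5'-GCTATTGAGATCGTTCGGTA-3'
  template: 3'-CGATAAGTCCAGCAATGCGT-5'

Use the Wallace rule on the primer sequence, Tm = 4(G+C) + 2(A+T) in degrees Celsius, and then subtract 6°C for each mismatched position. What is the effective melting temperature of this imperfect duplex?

28°C

Primer base counts: A=4, T=7, G=6, C=3 → A+T=11, G+C=9
Perfect-match Tm = 2(11) + 4(9) = 22 + 36 = 58°C
Mismatches (positions where the bases are not complementary): 5 (at positions 7, 10, 16, 17, 19)
Effective Tm = 58 − 5×6 = 58 − 30 = 28°C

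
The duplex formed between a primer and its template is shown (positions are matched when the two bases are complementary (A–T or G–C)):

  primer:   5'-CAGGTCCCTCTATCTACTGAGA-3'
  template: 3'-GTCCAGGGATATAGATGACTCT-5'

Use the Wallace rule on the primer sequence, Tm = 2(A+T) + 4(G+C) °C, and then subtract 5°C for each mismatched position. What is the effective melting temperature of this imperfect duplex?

Primer base counts: A=5, T=6, G=4, C=7 → A+T=11, G+C=11
Perfect-match Tm = 2(11) + 4(11) = 22 + 44 = 66°C
Mismatches (positions where the bases are not complementary): 1 (at position 10)
Effective Tm = 66 − 1×5 = 66 − 5 = 61°C

61°C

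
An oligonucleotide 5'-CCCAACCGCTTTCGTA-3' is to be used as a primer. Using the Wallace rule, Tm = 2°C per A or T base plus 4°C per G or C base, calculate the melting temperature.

Base counts: T=4, G=2, A=3, C=7
AT pairs contribute 7, GC pairs contribute 9.
Tm = 4·9 + 2·7 = 36 + 14 = 50°C

50°C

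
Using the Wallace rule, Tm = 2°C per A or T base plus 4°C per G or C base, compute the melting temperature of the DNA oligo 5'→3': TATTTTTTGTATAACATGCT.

48°C

Scanning the sequence gives T=11, A=5, C=2, G=2.
A+T = 16, G+C = 4
Tm = 2×16 + 4×4 = 48°C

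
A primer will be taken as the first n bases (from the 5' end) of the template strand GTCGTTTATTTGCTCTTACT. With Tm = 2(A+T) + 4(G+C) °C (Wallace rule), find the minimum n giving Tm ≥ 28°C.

First 10 bases: GTCGTTTATT → Tm = 26°C (< 28°C)
First 11 bases: GTCGTTTATTT → Tm = 28°C (≥ 28°C)
Since every base adds ≥2°C, Tm only increases with n, so the threshold is first crossed at n = 11.

n = 11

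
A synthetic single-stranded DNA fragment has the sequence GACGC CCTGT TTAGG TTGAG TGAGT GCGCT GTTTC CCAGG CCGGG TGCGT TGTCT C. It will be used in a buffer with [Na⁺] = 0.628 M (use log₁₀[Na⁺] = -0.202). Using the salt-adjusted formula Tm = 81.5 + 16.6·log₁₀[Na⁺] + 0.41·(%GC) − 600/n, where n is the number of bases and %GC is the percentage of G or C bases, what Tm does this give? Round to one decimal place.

92.3°C

Length n = 56. G=20, A=5, C=14, T=17
G+C = 34, so %GC = 34/56 × 100 = 60.714%
Salt term: 16.6 × (-0.202) = -3.353
GC term: 0.41 × 60.714 = 24.893; length term: −600/56 = −10.714
Tm = 81.5 + (-3.353) + 24.893 − 10.714 = 92.326 → 92.3°C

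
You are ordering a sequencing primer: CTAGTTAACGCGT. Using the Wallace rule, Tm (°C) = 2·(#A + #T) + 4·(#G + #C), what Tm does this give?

38°C

Scanning the sequence gives G=3, A=3, T=4, C=3.
A+T = 7, G+C = 6
Tm = 4·6 + 2·7 = 24 + 14 = 38°C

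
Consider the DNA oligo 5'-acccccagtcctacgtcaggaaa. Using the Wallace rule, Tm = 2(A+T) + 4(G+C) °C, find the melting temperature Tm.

72°C

A=7, C=9, G=4, T=3
AT pairs contribute 10, GC pairs contribute 13.
Tm = 4·13 + 2·10 = 52 + 20 = 72°C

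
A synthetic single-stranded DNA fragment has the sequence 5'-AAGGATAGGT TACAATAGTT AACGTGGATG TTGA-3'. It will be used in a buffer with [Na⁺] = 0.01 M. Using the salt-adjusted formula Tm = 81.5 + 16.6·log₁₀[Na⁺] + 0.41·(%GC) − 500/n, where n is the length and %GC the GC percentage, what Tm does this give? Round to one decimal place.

48.1°C

Length n = 34. Base counts: G=10, C=2, A=12, T=10
G+C = 12, so %GC = 12/34 × 100 = 35.294%
Salt term: 16.6 × (-2) = -33.2
GC term: 0.41 × 35.294 = 14.471; length term: −500/34 = −14.706
Tm = 81.5 + (-33.2) + 14.471 − 14.706 = 48.065 → 48.1°C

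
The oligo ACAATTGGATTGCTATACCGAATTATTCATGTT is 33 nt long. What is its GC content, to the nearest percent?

Base counts: T=13, C=5, A=10, G=5
G+C = 5 + 5 = 10 out of 33 bases
%GC = 10/33 × 100 = 30.3% ≈ 30%

30%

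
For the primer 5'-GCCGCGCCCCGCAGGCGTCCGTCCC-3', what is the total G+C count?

22

Scanning the sequence gives A=1, C=14, G=8, T=2.
Total G or C: 8 + 14 = 22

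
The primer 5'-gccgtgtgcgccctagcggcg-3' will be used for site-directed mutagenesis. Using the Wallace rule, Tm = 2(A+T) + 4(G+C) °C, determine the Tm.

Counting bases: G=9, C=8, A=1, T=3
A+T = 4, G+C = 17
Tm = 2(4) + 4(17) = 8 + 68 = 76°C

76°C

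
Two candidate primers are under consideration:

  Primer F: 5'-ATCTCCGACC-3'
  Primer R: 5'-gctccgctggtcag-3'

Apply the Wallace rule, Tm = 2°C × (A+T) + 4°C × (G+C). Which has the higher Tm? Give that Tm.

Primer R, 48°C

Primer F: A+T=4, G+C=6 → Tm = 2(4)+4(6) = 32°C
Primer R: A+T=4, G+C=10 → Tm = 2(4)+4(10) = 48°C
32°C vs 48°C → primer R is higher.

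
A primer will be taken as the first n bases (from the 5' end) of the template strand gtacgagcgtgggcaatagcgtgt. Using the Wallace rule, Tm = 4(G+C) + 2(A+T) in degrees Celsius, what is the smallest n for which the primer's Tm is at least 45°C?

n = 14

First 13 bases: GTACGAGCGTGGG → Tm = 44°C (< 45°C)
First 14 bases: GTACGAGCGTGGGC → Tm = 48°C (≥ 45°C)
Each additional base adds 2°C (A/T) or 4°C (G/C), so Tm is non-decreasing in n; n = 14 is the first length to reach 45°C.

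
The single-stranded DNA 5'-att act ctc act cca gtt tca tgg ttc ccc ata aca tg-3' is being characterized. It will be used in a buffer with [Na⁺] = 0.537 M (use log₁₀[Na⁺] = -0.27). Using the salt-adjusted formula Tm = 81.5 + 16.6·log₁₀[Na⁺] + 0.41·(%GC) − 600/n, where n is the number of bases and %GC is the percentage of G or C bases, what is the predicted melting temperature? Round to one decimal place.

78.5°C

Length n = 38. Base counts: T=13, A=9, C=12, G=4
G+C = 16, so %GC = 16/38 × 100 = 42.105%
Salt term: 16.6 × (-0.27) = -4.482
GC term: 0.41 × 42.105 = 17.263; length term: −600/38 = −15.789
Tm = 81.5 + (-4.482) + 17.263 − 15.789 = 78.492 → 78.5°C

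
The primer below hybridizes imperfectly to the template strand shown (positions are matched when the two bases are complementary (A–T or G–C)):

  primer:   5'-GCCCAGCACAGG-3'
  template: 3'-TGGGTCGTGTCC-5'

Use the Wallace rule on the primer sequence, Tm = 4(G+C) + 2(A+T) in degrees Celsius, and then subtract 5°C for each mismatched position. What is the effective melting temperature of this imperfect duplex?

37°C

Primer base counts: A=3, T=0, G=4, C=5 → A+T=3, G+C=9
Perfect-match Tm = 2(3) + 4(9) = 6 + 36 = 42°C
Mismatches (positions where the bases are not complementary): 1 (at position 1)
Effective Tm = 42 − 1×5 = 42 − 5 = 37°C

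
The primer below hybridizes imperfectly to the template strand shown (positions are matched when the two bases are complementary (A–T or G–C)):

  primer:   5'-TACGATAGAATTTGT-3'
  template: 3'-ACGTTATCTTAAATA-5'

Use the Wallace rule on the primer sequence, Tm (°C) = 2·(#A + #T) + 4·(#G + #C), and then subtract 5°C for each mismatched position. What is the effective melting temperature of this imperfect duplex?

Primer base counts: A=5, T=6, G=3, C=1 → A+T=11, G+C=4
Perfect-match Tm = 2(11) + 4(4) = 22 + 16 = 38°C
Mismatches (positions where the bases are not complementary): 3 (at positions 2, 4, 14)
Effective Tm = 38 − 3×5 = 38 − 15 = 23°C

23°C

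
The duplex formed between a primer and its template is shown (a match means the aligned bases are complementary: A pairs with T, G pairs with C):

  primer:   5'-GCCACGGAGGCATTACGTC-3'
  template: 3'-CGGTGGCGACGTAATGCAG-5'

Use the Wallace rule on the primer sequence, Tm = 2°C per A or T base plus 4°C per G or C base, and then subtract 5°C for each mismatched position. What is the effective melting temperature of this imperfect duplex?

47°C

Primer base counts: A=4, T=3, G=6, C=6 → A+T=7, G+C=12
Perfect-match Tm = 2(7) + 4(12) = 14 + 48 = 62°C
Mismatches (positions where the bases are not complementary): 3 (at positions 6, 8, 9)
Effective Tm = 62 − 3×5 = 62 − 15 = 47°C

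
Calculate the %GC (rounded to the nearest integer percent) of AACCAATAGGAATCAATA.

Base counts: T=3, C=3, A=10, G=2
G+C = 2 + 3 = 5 out of 18 bases
%GC = 5/18 × 100 = 27.78% ≈ 28%

28%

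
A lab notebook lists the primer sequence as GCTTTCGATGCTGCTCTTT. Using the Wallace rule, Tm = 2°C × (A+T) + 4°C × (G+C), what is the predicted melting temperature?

56°C

Scanning the sequence gives G=4, C=5, T=9, A=1.
A+T = 10, G+C = 9
Tm = 2(10) + 4(9) = 20 + 36 = 56°C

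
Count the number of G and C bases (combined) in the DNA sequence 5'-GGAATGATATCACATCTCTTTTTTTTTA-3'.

Counting bases: G=3, C=4, A=7, T=14
Total G or C: 3 + 4 = 7

7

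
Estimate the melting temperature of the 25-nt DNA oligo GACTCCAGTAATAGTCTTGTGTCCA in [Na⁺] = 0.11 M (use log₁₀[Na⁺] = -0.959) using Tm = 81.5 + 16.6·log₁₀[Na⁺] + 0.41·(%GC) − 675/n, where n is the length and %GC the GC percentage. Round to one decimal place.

56.6°C

Length n = 25. Base counts: G=5, C=6, T=8, A=6
G+C = 11, so %GC = 11/25 × 100 = 44%
Salt term: 16.6 × (-0.959) = -15.919
GC term: 0.41 × 44 = 18.04; length term: −675/25 = −27
Tm = 81.5 + (-15.919) + 18.04 − 27 = 56.621 → 56.6°C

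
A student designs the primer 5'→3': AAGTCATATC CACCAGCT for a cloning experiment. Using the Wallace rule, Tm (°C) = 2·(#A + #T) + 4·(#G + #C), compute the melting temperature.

52°C

Scanning the sequence gives C=6, A=6, T=4, G=2.
AT pairs contribute 10, GC pairs contribute 8.
Tm = 2×10 + 4×8 = 52°C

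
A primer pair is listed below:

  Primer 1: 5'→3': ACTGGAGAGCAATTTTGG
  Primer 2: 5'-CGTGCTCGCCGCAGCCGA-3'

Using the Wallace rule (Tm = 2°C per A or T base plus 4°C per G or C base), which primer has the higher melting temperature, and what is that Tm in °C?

Primer 2, 64°C

Primer 1: A+T=10, G+C=8 → Tm = 2(10)+4(8) = 52°C
Primer 2: A+T=4, G+C=14 → Tm = 2(4)+4(14) = 64°C
52°C vs 64°C → primer 2 is higher.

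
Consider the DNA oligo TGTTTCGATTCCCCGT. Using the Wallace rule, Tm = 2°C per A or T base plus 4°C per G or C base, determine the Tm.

Scanning the sequence gives T=7, G=3, A=1, C=5.
A+T = 8, G+C = 8
Tm = 4·8 + 2·8 = 32 + 16 = 48°C

48°C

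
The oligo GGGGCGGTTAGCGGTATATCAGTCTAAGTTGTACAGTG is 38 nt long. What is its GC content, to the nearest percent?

G=14, A=8, C=5, T=11
G+C = 14 + 5 = 19 out of 38 bases
%GC = 19/38 × 100 = 50% ≈ 50%

50%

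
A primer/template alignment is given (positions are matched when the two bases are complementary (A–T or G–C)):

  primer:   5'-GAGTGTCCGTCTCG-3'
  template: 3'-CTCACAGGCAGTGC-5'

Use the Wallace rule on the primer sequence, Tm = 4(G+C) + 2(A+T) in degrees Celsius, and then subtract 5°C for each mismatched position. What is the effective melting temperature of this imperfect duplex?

41°C

Primer base counts: A=1, T=4, G=5, C=4 → A+T=5, G+C=9
Perfect-match Tm = 2(5) + 4(9) = 10 + 36 = 46°C
Mismatches (positions where the bases are not complementary): 1 (at position 12)
Effective Tm = 46 − 1×5 = 46 − 5 = 41°C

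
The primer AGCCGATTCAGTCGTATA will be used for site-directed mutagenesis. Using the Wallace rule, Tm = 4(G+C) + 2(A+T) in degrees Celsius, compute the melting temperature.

Base counts: T=5, A=5, C=4, G=4
AT pairs contribute 10, GC pairs contribute 8.
Tm = 2(10) + 4(8) = 20 + 32 = 52°C

52°C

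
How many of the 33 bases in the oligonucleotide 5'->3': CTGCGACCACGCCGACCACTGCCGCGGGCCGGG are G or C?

Scanning the sequence gives A=4, C=15, G=12, T=2.
Total G or C: 12 + 15 = 27

27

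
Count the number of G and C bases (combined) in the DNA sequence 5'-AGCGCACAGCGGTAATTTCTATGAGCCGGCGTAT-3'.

Counting bases: C=8, T=8, A=8, G=10
Total G or C: 10 + 8 = 18

18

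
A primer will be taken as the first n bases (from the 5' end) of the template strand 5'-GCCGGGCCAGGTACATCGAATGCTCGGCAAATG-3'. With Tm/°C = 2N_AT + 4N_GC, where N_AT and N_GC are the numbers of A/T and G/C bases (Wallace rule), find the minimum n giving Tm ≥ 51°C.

First 14 bases: GCCGGGCCAGGTAC → Tm = 50°C (< 51°C)
First 15 bases: GCCGGGCCAGGTACA → Tm = 52°C (≥ 51°C)
Since every base adds ≥2°C, Tm only increases with n, so the threshold is first crossed at n = 15.

n = 15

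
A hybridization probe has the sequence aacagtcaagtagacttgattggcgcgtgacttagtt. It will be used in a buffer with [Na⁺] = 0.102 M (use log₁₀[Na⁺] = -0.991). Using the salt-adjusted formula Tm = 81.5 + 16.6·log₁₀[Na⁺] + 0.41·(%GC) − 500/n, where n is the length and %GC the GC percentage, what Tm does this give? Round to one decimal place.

Length n = 37. Base counts: C=6, G=10, A=10, T=11
G+C = 16, so %GC = 16/37 × 100 = 43.243%
Salt term: 16.6 × (-0.991) = -16.451
GC term: 0.41 × 43.243 = 17.73; length term: −500/37 = −13.514
Tm = 81.5 + (-16.451) + 17.73 − 13.514 = 69.265 → 69.3°C

69.3°C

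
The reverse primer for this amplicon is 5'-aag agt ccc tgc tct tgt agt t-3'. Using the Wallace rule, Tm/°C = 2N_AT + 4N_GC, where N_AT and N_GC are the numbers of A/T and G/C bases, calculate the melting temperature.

Counting bases: T=8, G=5, C=5, A=4
A+T = 12, G+C = 10
Tm = 2×12 + 4×10 = 64°C

64°C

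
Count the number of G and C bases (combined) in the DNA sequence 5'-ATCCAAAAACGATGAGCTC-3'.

8

Scanning the sequence gives C=5, T=3, G=3, A=8.
Total G or C: 3 + 5 = 8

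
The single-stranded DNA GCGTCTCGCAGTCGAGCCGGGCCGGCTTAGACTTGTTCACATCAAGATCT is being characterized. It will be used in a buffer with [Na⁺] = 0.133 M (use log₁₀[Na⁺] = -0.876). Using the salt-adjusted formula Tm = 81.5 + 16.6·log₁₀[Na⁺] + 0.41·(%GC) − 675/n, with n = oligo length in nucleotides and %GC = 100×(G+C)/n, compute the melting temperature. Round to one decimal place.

Length n = 50. Scanning the sequence gives C=15, A=9, G=14, T=12.
G+C = 29, so %GC = 29/50 × 100 = 58%
Salt term: 16.6 × (-0.876) = -14.542
GC term: 0.41 × 58 = 23.78; length term: −675/50 = −13.5
Tm = 81.5 + (-14.542) + 23.78 − 13.5 = 77.238 → 77.2°C

77.2°C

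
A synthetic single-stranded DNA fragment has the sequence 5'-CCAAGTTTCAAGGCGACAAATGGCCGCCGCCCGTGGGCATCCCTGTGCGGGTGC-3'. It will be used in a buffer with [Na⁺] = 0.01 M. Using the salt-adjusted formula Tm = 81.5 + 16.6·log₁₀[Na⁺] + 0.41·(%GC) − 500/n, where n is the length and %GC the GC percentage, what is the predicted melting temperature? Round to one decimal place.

66.4°C

Length n = 54. Counting bases: T=9, C=18, A=9, G=18
G+C = 36, so %GC = 36/54 × 100 = 66.667%
Salt term: 16.6 × (-2) = -33.2
GC term: 0.41 × 66.667 = 27.333; length term: −500/54 = −9.259
Tm = 81.5 + (-33.2) + 27.333 − 9.259 = 66.374 → 66.4°C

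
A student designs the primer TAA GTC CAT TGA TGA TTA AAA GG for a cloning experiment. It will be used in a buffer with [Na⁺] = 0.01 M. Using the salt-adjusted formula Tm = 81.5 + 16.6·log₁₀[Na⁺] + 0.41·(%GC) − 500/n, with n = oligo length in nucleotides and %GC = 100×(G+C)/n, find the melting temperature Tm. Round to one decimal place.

Length n = 23. G=5, A=9, C=2, T=7
G+C = 7, so %GC = 7/23 × 100 = 30.435%
Salt term: 16.6 × (-2) = -33.2
GC term: 0.41 × 30.435 = 12.478; length term: −500/23 = −21.739
Tm = 81.5 + (-33.2) + 12.478 − 21.739 = 39.039 → 39.0°C

39.0°C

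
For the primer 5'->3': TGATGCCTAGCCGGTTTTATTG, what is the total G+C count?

10

A=3, G=6, C=4, T=9
G+C = 6 + 4 = 10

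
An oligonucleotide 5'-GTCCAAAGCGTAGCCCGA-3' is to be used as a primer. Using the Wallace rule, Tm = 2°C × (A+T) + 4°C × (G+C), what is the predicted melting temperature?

Base counts: A=5, T=2, C=6, G=5
So N_AT = 7 and N_GC = 11.
Tm = 2×7 + 4×11 = 58°C

58°C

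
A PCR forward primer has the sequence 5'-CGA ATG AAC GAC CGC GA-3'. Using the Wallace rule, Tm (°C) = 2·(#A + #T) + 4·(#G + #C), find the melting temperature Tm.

A=6, G=5, T=1, C=5
So N_AT = 7 and N_GC = 10.
Tm = 2(7) + 4(10) = 14 + 40 = 54°C

54°C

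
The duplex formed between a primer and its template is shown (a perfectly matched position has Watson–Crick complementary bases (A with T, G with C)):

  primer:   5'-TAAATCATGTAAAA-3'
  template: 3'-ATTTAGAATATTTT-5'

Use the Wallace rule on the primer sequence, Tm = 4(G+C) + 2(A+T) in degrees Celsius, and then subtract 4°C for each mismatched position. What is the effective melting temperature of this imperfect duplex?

24°C

Primer base counts: A=8, T=4, G=1, C=1 → A+T=12, G+C=2
Perfect-match Tm = 2(12) + 4(2) = 24 + 8 = 32°C
Mismatches (positions where the bases are not complementary): 2 (at positions 7, 9)
Effective Tm = 32 − 2×4 = 32 − 8 = 24°C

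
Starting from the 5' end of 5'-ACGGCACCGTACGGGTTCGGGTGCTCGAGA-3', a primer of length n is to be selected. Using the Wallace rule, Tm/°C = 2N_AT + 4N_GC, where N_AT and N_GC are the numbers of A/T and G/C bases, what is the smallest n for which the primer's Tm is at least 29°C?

n = 9

First 8 bases: ACGGCACC → Tm = 28°C (< 29°C)
First 9 bases: ACGGCACCG → Tm = 32°C (≥ 29°C)
Each additional base adds 2°C (A/T) or 4°C (G/C), so Tm is non-decreasing in n; n = 9 is the first length to reach 29°C.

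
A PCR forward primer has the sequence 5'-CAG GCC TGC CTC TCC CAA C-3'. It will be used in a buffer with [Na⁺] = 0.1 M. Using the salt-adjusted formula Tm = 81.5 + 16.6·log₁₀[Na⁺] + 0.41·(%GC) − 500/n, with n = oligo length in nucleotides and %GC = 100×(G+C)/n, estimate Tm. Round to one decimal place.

Length n = 19. G=3, C=10, A=3, T=3
G+C = 13, so %GC = 13/19 × 100 = 68.421%
Salt term: 16.6 × (-1) = -16.6
GC term: 0.41 × 68.421 = 28.053; length term: −500/19 = −26.316
Tm = 81.5 + (-16.6) + 28.053 − 26.316 = 66.637 → 66.6°C

66.6°C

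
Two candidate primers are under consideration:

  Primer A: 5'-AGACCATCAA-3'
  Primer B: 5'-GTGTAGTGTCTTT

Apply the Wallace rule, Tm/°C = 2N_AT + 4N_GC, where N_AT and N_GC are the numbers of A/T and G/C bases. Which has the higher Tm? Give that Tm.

Primer B, 36°C

Primer A: A+T=6, G+C=4 → Tm = 2(6)+4(4) = 28°C
Primer B: A+T=8, G+C=5 → Tm = 2(8)+4(5) = 36°C
28°C vs 36°C → primer B is higher.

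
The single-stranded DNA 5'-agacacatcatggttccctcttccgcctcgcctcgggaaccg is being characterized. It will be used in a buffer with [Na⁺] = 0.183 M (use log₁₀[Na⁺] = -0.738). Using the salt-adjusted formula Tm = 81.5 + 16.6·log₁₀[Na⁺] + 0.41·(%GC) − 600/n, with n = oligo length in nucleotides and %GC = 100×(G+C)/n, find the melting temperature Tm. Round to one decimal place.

Length n = 42. Counting bases: A=7, T=9, C=17, G=9
G+C = 26, so %GC = 26/42 × 100 = 61.905%
Salt term: 16.6 × (-0.738) = -12.251
GC term: 0.41 × 61.905 = 25.381; length term: −600/42 = −14.286
Tm = 81.5 + (-12.251) + 25.381 − 14.286 = 80.344 → 80.3°C

80.3°C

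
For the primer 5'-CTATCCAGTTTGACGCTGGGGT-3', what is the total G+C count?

12

Counting bases: A=3, T=7, C=5, G=7
G+C = 7 + 5 = 12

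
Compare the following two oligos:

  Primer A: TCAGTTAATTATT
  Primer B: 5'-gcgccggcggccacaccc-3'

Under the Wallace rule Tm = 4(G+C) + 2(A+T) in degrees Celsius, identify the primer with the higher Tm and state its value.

Primer B, 68°C

Primer A: A+T=11, G+C=2 → Tm = 2(11)+4(2) = 30°C
Primer B: A+T=2, G+C=16 → Tm = 2(2)+4(16) = 68°C
30°C vs 68°C → primer B is higher.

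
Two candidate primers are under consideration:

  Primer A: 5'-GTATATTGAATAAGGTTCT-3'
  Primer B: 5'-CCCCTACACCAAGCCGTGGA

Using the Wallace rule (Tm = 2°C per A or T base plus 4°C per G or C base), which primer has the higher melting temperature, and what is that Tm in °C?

Primer A: A+T=14, G+C=5 → Tm = 2(14)+4(5) = 48°C
Primer B: A+T=7, G+C=13 → Tm = 2(7)+4(13) = 66°C
48°C vs 66°C → primer B is higher.

Primer B, 66°C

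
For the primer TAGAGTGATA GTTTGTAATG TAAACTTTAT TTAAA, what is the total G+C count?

7

Base counts: C=1, T=15, A=13, G=6
G+C = 6 + 1 = 7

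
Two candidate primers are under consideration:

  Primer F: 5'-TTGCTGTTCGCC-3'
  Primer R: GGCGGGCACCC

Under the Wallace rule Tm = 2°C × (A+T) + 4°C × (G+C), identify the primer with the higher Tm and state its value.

Primer F: A+T=5, G+C=7 → Tm = 2(5)+4(7) = 38°C
Primer R: A+T=1, G+C=10 → Tm = 2(1)+4(10) = 42°C
38°C vs 42°C → primer R is higher.

Primer R, 42°C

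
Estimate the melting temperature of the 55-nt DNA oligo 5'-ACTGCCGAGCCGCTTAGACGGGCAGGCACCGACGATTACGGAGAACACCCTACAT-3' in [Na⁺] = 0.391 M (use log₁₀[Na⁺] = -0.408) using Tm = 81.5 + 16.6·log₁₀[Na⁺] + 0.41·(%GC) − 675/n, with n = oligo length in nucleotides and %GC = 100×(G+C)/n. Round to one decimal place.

Length n = 55. Counting bases: G=15, C=18, T=7, A=15
G+C = 33, so %GC = 33/55 × 100 = 60%
Salt term: 16.6 × (-0.408) = -6.773
GC term: 0.41 × 60 = 24.6; length term: −675/55 = −12.273
Tm = 81.5 + (-6.773) + 24.6 − 12.273 = 87.054 → 87.1°C

87.1°C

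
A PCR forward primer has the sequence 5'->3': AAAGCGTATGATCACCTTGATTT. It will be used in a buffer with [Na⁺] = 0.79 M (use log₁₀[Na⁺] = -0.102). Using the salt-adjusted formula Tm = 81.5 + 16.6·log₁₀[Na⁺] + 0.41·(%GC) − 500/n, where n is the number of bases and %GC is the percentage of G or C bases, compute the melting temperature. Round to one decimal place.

72.3°C

Length n = 23. Scanning the sequence gives A=7, T=8, C=4, G=4.
G+C = 8, so %GC = 8/23 × 100 = 34.783%
Salt term: 16.6 × (-0.102) = -1.693
GC term: 0.41 × 34.783 = 14.261; length term: −500/23 = −21.739
Tm = 81.5 + (-1.693) + 14.261 − 21.739 = 72.329 → 72.3°C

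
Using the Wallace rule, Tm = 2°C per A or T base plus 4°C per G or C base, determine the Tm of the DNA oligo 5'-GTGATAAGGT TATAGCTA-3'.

48°C

Counting bases: T=6, A=6, C=1, G=5
So N_AT = 12 and N_GC = 6.
Tm = 2(12) + 4(6) = 24 + 24 = 48°C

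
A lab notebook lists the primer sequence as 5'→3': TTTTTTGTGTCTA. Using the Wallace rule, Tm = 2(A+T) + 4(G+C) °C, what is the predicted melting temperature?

32°C

Counting bases: G=2, A=1, T=9, C=1
So N_AT = 10 and N_GC = 3.
Tm = 4·3 + 2·10 = 12 + 20 = 32°C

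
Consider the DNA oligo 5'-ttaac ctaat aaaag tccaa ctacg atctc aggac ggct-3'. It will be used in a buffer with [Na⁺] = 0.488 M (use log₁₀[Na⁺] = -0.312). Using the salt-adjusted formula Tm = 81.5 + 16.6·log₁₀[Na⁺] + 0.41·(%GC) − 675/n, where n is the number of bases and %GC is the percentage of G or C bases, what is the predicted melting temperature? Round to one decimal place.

Length n = 39. Scanning the sequence gives A=14, C=10, G=6, T=9.
G+C = 16, so %GC = 16/39 × 100 = 41.026%
Salt term: 16.6 × (-0.312) = -5.179
GC term: 0.41 × 41.026 = 16.821; length term: −675/39 = −17.308
Tm = 81.5 + (-5.179) + 16.821 − 17.308 = 75.834 → 75.8°C

75.8°C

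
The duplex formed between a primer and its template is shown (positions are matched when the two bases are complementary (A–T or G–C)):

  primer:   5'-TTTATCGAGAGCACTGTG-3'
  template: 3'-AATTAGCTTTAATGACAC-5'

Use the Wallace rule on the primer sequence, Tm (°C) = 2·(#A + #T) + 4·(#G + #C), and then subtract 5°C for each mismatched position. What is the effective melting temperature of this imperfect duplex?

32°C

Primer base counts: A=4, T=6, G=5, C=3 → A+T=10, G+C=8
Perfect-match Tm = 2(10) + 4(8) = 20 + 32 = 52°C
Mismatches (positions where the bases are not complementary): 4 (at positions 3, 9, 11, 12)
Effective Tm = 52 − 4×5 = 52 − 20 = 32°C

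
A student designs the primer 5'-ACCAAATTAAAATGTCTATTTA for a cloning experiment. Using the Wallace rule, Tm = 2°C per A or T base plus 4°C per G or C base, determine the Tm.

52°C

Base counts: C=3, G=1, A=10, T=8
A+T = 18, G+C = 4
Tm = 4·4 + 2·18 = 16 + 36 = 52°C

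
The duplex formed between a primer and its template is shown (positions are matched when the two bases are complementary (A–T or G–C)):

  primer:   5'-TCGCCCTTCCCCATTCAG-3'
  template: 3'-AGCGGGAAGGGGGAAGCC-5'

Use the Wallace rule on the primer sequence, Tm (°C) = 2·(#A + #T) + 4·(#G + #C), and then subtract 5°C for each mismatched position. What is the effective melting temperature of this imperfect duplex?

Primer base counts: A=2, T=5, G=2, C=9 → A+T=7, G+C=11
Perfect-match Tm = 2(7) + 4(11) = 14 + 44 = 58°C
Mismatches (positions where the bases are not complementary): 2 (at positions 13, 17)
Effective Tm = 58 − 2×5 = 58 − 10 = 48°C

48°C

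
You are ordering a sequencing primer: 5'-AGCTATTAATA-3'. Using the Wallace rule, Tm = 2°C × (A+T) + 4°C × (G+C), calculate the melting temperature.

Counting bases: C=1, T=4, G=1, A=5
So N_AT = 9 and N_GC = 2.
Tm = 4·2 + 2·9 = 8 + 18 = 26°C

26°C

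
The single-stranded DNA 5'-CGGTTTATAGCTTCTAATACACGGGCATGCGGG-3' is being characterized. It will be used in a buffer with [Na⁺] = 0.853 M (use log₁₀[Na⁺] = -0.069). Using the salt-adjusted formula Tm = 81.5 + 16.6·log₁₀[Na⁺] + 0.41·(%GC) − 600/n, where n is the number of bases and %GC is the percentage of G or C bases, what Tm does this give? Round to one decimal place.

83.3°C

Length n = 33. T=9, A=7, G=10, C=7
G+C = 17, so %GC = 17/33 × 100 = 51.515%
Salt term: 16.6 × (-0.069) = -1.145
GC term: 0.41 × 51.515 = 21.121; length term: −600/33 = −18.182
Tm = 81.5 + (-1.145) + 21.121 − 18.182 = 83.294 → 83.3°C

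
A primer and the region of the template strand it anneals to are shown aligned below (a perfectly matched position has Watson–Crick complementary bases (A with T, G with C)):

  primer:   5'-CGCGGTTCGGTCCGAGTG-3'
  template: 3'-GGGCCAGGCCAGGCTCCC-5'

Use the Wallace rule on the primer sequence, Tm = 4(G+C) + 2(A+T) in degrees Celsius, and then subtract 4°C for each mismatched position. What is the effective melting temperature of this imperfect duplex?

Primer base counts: A=1, T=4, G=8, C=5 → A+T=5, G+C=13
Perfect-match Tm = 2(5) + 4(13) = 10 + 52 = 62°C
Mismatches (positions where the bases are not complementary): 3 (at positions 2, 7, 17)
Effective Tm = 62 − 3×4 = 62 − 12 = 50°C

50°C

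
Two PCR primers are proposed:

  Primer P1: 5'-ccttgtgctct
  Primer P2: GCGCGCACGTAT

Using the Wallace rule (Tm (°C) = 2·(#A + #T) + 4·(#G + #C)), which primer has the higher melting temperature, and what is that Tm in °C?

Primer P1: A+T=5, G+C=6 → Tm = 2(5)+4(6) = 34°C
Primer P2: A+T=4, G+C=8 → Tm = 2(4)+4(8) = 40°C
34°C vs 40°C → primer P2 is higher.

Primer P2, 40°C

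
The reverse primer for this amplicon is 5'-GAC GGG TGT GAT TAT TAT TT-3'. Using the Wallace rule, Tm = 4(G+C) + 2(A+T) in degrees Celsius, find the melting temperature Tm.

54°C

Scanning the sequence gives T=9, A=4, G=6, C=1.
AT pairs contribute 13, GC pairs contribute 7.
Tm = 4·7 + 2·13 = 28 + 26 = 54°C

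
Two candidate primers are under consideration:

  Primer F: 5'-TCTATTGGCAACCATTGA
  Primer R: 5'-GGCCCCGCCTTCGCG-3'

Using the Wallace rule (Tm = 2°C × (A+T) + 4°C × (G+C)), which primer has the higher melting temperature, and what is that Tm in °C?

Primer F: A+T=11, G+C=7 → Tm = 2(11)+4(7) = 50°C
Primer R: A+T=2, G+C=13 → Tm = 2(2)+4(13) = 56°C
50°C vs 56°C → primer R is higher.

Primer R, 56°C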